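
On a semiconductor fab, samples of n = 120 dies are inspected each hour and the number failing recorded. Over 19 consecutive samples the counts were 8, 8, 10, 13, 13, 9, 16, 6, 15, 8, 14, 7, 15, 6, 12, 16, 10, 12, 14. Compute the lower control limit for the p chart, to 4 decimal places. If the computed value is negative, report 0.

0.0135

p̄ = Σdᵢ / (k·n) = 212 / (19 × 120) = 0.09298
LCL = p̄ − 3·√(p̄(1−p̄)/n) = 0.09298 − 3 × 0.02651 = 0.01345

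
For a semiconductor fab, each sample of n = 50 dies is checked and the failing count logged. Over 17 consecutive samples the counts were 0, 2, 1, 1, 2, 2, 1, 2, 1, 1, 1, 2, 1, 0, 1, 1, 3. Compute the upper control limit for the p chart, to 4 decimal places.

p̄ = Σdᵢ / (k·n) = 22 / (17 × 50) = 0.02588
UCL = p̄ + 3·√(p̄(1−p̄)/n) = 0.02588 + 3 × √(0.02588×0.97412/50) = 0.02588 + 3 × 0.02246 = 0.09325

0.0932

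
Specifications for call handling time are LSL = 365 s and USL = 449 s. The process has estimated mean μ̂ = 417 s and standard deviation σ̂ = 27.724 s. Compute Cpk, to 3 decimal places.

0.385

Cpu = (USL − μ̂) / (3σ̂) = (449 − 417) / (3 × 27.724) = 0.3847; Cpl = (μ̂ − LSL) / (3σ̂) = (417 − 365) / (3 × 27.724) = 0.6252; Cpk = min(Cpu, Cpl) = 0.3847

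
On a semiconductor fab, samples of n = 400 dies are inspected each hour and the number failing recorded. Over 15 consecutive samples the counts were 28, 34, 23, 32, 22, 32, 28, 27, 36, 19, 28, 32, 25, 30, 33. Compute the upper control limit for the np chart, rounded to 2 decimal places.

44.06

p̄ = Σdᵢ / (k·n) = 429 / (15 × 400) = 0.07150
UCL = np̄ + 3·√(np̄(1−p̄)) = 28.6000 + 3 × √(28.6000×0.92850) = 28.6000 + 3 × 5.1532 = 44.0595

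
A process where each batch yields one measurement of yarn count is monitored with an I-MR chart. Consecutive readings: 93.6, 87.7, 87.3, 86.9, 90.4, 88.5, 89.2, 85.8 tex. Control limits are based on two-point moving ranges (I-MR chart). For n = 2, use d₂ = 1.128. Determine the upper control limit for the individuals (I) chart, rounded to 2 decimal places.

X̄ = (93.6 + 87.7 + 87.3 + 86.9 + 90.4 + 88.5 + 89.2 + 85.8) / 8 = 88.6750
Moving ranges: 5.9, 0.4, 0.4, 3.5, 1.9, 0.7, 3.4; M̄R̄ = 16.2000 / 7 = 2.3143
UCL = X̄ + 3·M̄R̄/d₂ = 88.6750 + 3 × 2.3143 / 1.128 = 94.8300

94.83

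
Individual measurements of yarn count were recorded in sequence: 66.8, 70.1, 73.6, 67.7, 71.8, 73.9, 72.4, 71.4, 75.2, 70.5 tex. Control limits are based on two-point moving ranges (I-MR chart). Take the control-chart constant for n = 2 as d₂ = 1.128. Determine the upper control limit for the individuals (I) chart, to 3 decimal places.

X̄ = (66.8 + 70.1 + 73.6 + 67.7 + 71.8 + 73.9 + 72.4 + 71.4 + 75.2 + 70.5) / 10 = 71.3400
Moving ranges: 3.3, 3.5, 5.9, 4.1, 2.1, 1.5, 1.0, 3.8, 4.7; M̄R̄ = 29.9000 / 9 = 3.3222
UCL = X̄ + 3·M̄R̄/d₂ = 71.3400 + 3 × 3.3222 / 1.128 = 80.1757

80.176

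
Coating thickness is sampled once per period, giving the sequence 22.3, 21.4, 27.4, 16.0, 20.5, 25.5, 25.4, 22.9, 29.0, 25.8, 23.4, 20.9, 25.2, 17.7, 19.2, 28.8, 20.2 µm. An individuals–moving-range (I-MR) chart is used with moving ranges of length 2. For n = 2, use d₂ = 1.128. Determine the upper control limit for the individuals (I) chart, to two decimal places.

35.68

X̄ = (22.3 + 21.4 + 27.4 + 16.0 + 20.5 + 25.5 + 25.4 + 22.9 + 29.0 + 25.8 + 23.4 + 20.9 + 25.2 + 17.7 + 19.2 + 28.8 + 20.2) / 17 = 23.0353
Moving ranges: 0.9, 6.0, 11.4, 4.5, 5.0, 0.1, 2.5, 6.1, 3.2, 2.4, 2.5, 4.3, 7.5, 1.5, 9.6, 8.6; M̄R̄ = 76.1000 / 16 = 4.7562
UCL = X̄ + 3·M̄R̄/d₂ = 23.0353 + 3 × 4.7562 / 1.128 = 35.6849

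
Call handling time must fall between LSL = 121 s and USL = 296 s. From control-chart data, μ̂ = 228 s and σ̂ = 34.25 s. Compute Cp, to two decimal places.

0.85

Cp = (USL − LSL) / (6σ̂) = (296 − 121) / (6 × 34.25) = 175.0000 / 205.5000 = 0.8516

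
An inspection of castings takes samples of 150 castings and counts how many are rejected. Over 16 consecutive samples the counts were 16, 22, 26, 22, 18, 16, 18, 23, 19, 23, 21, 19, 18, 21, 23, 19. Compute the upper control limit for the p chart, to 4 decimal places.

p̄ = Σdᵢ / (k·n) = 324 / (16 × 150) = 0.13500
UCL = p̄ + 3·√(p̄(1−p̄)/n) = 0.13500 + 3 × √(0.13500×0.86500/150) = 0.13500 + 3 × 0.02790 = 0.21870

0.2187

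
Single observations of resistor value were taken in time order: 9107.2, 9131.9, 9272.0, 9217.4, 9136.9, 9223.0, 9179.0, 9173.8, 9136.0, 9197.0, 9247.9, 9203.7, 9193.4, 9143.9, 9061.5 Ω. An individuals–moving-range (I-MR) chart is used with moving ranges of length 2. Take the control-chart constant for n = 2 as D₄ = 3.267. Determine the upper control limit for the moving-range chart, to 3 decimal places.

179.988

Moving ranges: 24.7, 140.1, 54.6, 80.5, 86.1, 44.0, 5.2, 37.8, 61.0, 50.9, 44.2, 10.3, 49.5, 82.4; M̄R̄ = 771.3000 / 14 = 55.0929
UCL_MR = D₄·M̄R̄ = 3.267 × 55.0929 = 179.9884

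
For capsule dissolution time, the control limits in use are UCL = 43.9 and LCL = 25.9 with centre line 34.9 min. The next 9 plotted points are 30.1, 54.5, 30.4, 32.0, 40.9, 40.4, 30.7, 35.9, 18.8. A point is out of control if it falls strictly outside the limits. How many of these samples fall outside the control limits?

Compare each point to [25.9, 43.9]: sample 2 = 54.5 > UCL; sample 9 = 18.8 < LCL.

2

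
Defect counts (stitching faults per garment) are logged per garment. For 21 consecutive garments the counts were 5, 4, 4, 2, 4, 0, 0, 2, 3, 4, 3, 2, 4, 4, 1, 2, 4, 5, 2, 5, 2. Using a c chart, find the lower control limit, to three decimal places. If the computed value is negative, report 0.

0.000

c̄ = (5 + 4 + 4 + 2 + 4 + 0 + 0 + 2 + 3 + 4 + 3 + 2 + 4 + 4 + 1 + 2 + 4 + 5 + 2 + 5 + 2) / 21 = 62 / 21 = 2.9524
LCL = c̄ − 3√c̄ = 2.9524 − 3 × 1.7182 = -2.2024 → 0 (cannot be negative)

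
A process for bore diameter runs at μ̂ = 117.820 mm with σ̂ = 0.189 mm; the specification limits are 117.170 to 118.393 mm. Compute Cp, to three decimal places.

1.078

Cp = (USL − LSL) / (6σ̂) = (118.393 − 117.170) / (6 × 0.189) = 1.2230 / 1.1340 = 1.0785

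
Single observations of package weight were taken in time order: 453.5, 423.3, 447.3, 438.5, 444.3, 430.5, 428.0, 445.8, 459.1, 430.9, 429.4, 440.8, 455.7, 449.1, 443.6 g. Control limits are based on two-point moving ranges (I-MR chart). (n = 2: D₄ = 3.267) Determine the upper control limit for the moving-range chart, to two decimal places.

43.01

Moving ranges: 30.2, 24.0, 8.8, 5.8, 13.8, 2.5, 17.8, 13.3, 28.2, 1.5, 11.4, 14.9, 6.6, 5.5; M̄R̄ = 184.3000 / 14 = 13.1643
UCL_MR = D₄·M̄R̄ = 3.267 × 13.1643 = 43.0077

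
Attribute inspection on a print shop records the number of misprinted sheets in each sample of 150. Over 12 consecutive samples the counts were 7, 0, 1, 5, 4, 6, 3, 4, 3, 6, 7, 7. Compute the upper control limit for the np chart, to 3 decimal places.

10.628

p̄ = Σdᵢ / (k·n) = 53 / (12 × 150) = 0.02944
UCL = np̄ + 3·√(np̄(1−p̄)) = 4.4167 + 3 × √(4.4167×0.97056) = 4.4167 + 3 × 2.0704 = 10.6279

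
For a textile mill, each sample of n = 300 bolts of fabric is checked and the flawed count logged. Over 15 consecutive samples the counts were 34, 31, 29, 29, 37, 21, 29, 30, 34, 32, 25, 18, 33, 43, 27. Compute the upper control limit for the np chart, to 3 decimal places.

p̄ = Σdᵢ / (k·n) = 452 / (15 × 300) = 0.10044
UCL = np̄ + 3·√(np̄(1−p̄)) = 30.1333 + 3 × √(30.1333×0.89956) = 30.1333 + 3 × 5.2064 = 45.7525

45.753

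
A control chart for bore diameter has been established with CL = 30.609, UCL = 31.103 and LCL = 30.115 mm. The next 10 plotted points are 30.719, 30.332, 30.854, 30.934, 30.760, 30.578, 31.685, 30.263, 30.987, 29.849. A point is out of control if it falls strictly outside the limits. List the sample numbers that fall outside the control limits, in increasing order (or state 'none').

7, 10

Compare each point to [30.115, 31.103]: sample 7 = 31.685 > UCL; sample 10 = 29.849 < LCL.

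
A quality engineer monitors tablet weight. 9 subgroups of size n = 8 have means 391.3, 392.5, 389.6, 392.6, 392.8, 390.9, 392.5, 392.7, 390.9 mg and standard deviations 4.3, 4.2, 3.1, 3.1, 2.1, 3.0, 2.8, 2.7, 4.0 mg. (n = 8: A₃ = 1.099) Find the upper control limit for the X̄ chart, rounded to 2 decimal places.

X̄̄ = (391.3 + 392.5 + 389.6 + 392.6 + 392.8 + 390.9 + 392.5 + 392.7 + 390.9) / 9 = 391.7556
s̄ = (4.3 + 4.2 + 3.1 + 3.1 + 2.1 + 3.0 + 2.8 + 2.7 + 4.0) / 9 = 3.2556
UCL = X̄̄ + A₃·s̄ = 391.7556 + 1.099 × 3.2556 = 395.3334

395.33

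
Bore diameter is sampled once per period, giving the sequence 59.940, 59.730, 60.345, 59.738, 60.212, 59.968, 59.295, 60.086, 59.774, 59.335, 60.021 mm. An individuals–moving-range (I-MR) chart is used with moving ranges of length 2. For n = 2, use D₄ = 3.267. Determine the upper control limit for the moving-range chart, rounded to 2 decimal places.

1.65

Moving ranges: 0.210, 0.615, 0.607, 0.474, 0.244, 0.673, 0.791, 0.312, 0.439, 0.686; M̄R̄ = 5.0510 / 10 = 0.5051
UCL_MR = D₄·M̄R̄ = 3.267 × 0.5051 = 1.6502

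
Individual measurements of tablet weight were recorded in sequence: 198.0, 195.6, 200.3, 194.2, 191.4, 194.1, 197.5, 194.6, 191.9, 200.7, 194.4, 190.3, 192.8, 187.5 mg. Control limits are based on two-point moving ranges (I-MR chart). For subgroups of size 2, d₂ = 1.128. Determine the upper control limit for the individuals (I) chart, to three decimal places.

205.712

X̄ = (198.0 + 195.6 + 200.3 + 194.2 + 191.4 + 194.1 + 197.5 + 194.6 + 191.9 + 200.7 + 194.4 + 190.3 + 192.8 + 187.5) / 14 = 194.5214
Moving ranges: 2.4, 4.7, 6.1, 2.8, 2.7, 3.4, 2.9, 2.7, 8.8, 6.3, 4.1, 2.5, 5.3; M̄R̄ = 54.7000 / 13 = 4.2077
UCL = X̄ + 3·M̄R̄/d₂ = 194.5214 + 3 × 4.2077 / 1.128 = 205.7121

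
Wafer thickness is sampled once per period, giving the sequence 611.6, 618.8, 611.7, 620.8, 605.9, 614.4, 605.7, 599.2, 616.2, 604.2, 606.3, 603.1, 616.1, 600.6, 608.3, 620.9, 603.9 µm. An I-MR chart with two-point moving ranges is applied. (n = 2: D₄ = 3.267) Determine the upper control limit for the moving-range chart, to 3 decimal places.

33.099

Moving ranges: 7.2, 7.1, 9.1, 14.9, 8.5, 8.7, 6.5, 17.0, 12.0, 2.1, 3.2, 13.0, 15.5, 7.7, 12.6, 17.0; M̄R̄ = 162.1000 / 16 = 10.1312
UCL_MR = D₄·M̄R̄ = 3.267 × 10.1312 = 33.0988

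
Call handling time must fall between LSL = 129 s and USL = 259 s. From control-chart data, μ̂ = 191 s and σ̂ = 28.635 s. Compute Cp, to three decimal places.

0.757

Cp = (USL − LSL) / (6σ̂) = (259 − 129) / (6 × 28.635) = 130.0000 / 171.8100 = 0.7566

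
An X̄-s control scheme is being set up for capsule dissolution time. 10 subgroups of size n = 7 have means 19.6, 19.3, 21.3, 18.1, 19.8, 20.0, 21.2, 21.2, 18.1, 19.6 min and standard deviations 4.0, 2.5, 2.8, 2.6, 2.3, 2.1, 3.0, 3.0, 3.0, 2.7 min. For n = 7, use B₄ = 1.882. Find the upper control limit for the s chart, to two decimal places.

s̄ = (4.0 + 2.5 + 2.8 + 2.6 + 2.3 + 2.1 + 3.0 + 3.0 + 3.0 + 2.7) / 10 = 2.8000
UCL_s = B₄·s̄ = 1.882 × 2.8000 = 5.2696

5.27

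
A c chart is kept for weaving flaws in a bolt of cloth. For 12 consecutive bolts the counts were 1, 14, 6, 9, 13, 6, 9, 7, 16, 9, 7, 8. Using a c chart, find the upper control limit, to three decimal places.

17.624

c̄ = (1 + 14 + 6 + 9 + 13 + 6 + 9 + 7 + 16 + 9 + 7 + 8) / 12 = 105 / 12 = 8.7500
UCL = c̄ + 3√c̄ = 8.7500 + 3 × √8.7500 = 8.7500 + 3 × 2.9580 = 17.6241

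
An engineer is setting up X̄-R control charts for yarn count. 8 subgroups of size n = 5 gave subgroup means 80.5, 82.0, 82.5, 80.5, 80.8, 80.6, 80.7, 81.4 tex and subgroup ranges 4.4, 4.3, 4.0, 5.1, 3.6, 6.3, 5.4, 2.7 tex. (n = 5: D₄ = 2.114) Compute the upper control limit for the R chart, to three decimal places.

R̄ = (4.4 + 4.3 + 4.0 + 5.1 + 3.6 + 6.3 + 5.4 + 2.7) / 8 = 35.8000 / 8 = 4.4750
UCL_R = D₄·R̄ = 2.114 × 4.4750 = 9.4601

9.460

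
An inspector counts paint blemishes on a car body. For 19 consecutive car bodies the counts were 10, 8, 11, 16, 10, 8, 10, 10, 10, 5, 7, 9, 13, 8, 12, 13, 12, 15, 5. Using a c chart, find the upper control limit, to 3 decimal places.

19.642

c̄ = (10 + 8 + 11 + 16 + 10 + 8 + 10 + 10 + 10 + 5 + 7 + 9 + 13 + 8 + 12 + 13 + 12 + 15 + 5) / 19 = 192 / 19 = 10.1053
UCL = c̄ + 3√c̄ = 10.1053 + 3 × √10.1053 = 10.1053 + 3 × 3.1789 = 19.6419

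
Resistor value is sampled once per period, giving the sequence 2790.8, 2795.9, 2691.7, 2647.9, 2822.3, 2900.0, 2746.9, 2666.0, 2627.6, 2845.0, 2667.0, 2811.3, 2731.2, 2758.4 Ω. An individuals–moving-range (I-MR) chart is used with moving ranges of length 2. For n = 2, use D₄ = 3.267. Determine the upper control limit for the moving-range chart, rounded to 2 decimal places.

Moving ranges: 5.1, 104.2, 43.8, 174.4, 77.7, 153.1, 80.9, 38.4, 217.4, 178.0, 144.3, 80.1, 27.2; M̄R̄ = 1324.6000 / 13 = 101.8923
UCL_MR = D₄·M̄R̄ = 3.267 × 101.8923 = 332.8822

332.88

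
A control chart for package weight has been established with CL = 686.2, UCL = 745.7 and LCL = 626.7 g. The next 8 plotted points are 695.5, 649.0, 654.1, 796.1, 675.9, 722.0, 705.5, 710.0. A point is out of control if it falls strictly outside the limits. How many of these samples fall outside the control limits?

Compare each point to [626.7, 745.7]: sample 4 = 796.1 > UCL.

1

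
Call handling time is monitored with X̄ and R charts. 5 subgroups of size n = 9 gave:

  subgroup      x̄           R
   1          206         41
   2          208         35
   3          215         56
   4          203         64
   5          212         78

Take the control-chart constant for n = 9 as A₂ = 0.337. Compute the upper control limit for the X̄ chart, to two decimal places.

X̄̄ = (206 + 208 + 215 + 203 + 212) / 5 = 1044.0000 / 5 = 208.8000
R̄ = (41 + 35 + 56 + 64 + 78) / 5 = 274.0000 / 5 = 54.8000
UCL = X̄̄ + A₂·R̄ = 208.8000 + 0.337 × 54.8000 = 227.2676

227.27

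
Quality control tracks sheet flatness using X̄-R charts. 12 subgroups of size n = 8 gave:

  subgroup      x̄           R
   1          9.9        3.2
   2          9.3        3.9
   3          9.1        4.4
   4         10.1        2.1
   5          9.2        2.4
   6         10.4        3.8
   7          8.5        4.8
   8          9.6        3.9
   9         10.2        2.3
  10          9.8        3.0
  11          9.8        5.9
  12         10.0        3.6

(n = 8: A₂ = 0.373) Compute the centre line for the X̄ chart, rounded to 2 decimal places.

9.66

X̄̄ = (9.9 + 9.3 + 9.1 + 10.1 + 9.2 + 10.4 + 8.5 + 9.6 + 10.2 + 9.8 + 9.8 + 10.0) / 12 = 115.9000 / 12 = 9.6583
CL = X̄̄ = 9.6583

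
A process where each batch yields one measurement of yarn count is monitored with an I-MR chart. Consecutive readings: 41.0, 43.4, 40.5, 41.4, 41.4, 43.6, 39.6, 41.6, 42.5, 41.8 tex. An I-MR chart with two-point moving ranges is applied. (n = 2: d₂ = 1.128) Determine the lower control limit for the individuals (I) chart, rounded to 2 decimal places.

X̄ = (41.0 + 43.4 + 40.5 + 41.4 + 41.4 + 43.6 + 39.6 + 41.6 + 42.5 + 41.8) / 10 = 41.6800
Moving ranges: 2.4, 2.9, 0.9, 0.0, 2.2, 4.0, 2.0, 0.9, 0.7; M̄R̄ = 16.0000 / 9 = 1.7778
LCL = X̄ − 3·M̄R̄/d₂ = 41.6800 − 3 × 1.7778 / 1.128 = 36.9519

36.95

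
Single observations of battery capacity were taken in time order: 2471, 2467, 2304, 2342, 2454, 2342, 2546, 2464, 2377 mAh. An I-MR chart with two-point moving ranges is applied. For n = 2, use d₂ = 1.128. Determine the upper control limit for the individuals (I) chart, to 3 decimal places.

2685.178

X̄ = (2471 + 2467 + 2304 + 2342 + 2454 + 2342 + 2546 + 2464 + 2377) / 9 = 2418.5556
Moving ranges: 4, 163, 38, 112, 112, 204, 82, 87; M̄R̄ = 802.0000 / 8 = 100.2500
UCL = X̄ + 3·M̄R̄/d₂ = 2418.5556 + 3 × 100.2500 / 1.128 = 2685.1779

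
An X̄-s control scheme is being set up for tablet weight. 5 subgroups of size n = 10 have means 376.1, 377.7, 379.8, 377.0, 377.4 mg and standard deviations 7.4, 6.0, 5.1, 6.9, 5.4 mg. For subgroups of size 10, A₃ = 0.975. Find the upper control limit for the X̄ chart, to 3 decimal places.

383.606

X̄̄ = (376.1 + 377.7 + 379.8 + 377.0 + 377.4) / 5 = 377.6000
s̄ = (7.4 + 6.0 + 5.1 + 6.9 + 5.4) / 5 = 6.1600
UCL = X̄̄ + A₃·s̄ = 377.6000 + 0.975 × 6.1600 = 383.6060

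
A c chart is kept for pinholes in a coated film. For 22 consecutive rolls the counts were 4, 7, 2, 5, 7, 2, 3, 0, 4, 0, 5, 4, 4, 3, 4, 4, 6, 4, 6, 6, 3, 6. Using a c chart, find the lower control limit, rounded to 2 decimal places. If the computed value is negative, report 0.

c̄ = (4 + 7 + 2 + 5 + 7 + 2 + 3 + 0 + 4 + 0 + 5 + 4 + 4 + 3 + 4 + 4 + 6 + 4 + 6 + 6 + 3 + 6) / 22 = 89 / 22 = 4.0455
LCL = c̄ − 3√c̄ = 4.0455 − 3 × 2.0113 = -1.9885 → 0 (cannot be negative)

0.00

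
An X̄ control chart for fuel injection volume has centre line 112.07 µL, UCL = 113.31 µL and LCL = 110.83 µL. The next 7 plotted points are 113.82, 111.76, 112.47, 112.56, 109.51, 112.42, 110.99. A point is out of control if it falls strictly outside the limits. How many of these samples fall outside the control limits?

Compare each point to [110.83, 113.31]: sample 1 = 113.82 > UCL; sample 5 = 109.51 < LCL.

2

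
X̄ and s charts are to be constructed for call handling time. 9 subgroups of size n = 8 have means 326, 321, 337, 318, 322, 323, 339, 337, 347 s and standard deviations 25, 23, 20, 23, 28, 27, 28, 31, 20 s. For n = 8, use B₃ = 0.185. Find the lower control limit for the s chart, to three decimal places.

s̄ = (25 + 23 + 20 + 23 + 28 + 27 + 28 + 31 + 20) / 9 = 25.0000
LCL_s = B₃·s̄ = 0.185 × 25.0000 = 4.6250

4.625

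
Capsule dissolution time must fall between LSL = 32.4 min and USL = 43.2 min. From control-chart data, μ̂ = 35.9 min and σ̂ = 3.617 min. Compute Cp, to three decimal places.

Cp = (USL − LSL) / (6σ̂) = (43.2 − 32.4) / (6 × 3.617) = 10.8000 / 21.7020 = 0.4976

0.498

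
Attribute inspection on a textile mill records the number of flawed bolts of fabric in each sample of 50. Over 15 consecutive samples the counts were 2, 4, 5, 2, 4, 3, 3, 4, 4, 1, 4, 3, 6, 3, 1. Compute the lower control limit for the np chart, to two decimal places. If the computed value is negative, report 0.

p̄ = Σdᵢ / (k·n) = 49 / (15 × 50) = 0.06533
LCL = np̄ − 3·√(np̄(1−p̄)) = 3.2667 − 3 × 1.7474 = -1.9754 → 0 (negative, so LCL = 0)

0.00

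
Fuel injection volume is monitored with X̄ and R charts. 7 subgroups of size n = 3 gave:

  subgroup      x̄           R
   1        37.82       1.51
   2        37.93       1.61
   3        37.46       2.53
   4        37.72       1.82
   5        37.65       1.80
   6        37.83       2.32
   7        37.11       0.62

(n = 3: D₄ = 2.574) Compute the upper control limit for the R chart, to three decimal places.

4.490

R̄ = (1.51 + 1.61 + 2.53 + 1.82 + 1.80 + 2.32 + 0.62) / 7 = 12.2100 / 7 = 1.7443
UCL_R = D₄·R̄ = 2.574 × 1.7443 = 4.4898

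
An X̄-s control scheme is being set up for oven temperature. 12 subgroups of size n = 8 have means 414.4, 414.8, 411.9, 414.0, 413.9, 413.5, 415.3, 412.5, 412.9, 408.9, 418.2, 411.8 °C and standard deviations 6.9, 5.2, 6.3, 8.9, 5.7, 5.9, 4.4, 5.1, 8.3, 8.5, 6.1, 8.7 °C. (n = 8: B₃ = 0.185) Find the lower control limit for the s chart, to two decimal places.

s̄ = (6.9 + 5.2 + 6.3 + 8.9 + 5.7 + 5.9 + 4.4 + 5.1 + 8.3 + 8.5 + 6.1 + 8.7) / 12 = 6.6667
LCL_s = B₃·s̄ = 0.185 × 6.6667 = 1.2333

1.23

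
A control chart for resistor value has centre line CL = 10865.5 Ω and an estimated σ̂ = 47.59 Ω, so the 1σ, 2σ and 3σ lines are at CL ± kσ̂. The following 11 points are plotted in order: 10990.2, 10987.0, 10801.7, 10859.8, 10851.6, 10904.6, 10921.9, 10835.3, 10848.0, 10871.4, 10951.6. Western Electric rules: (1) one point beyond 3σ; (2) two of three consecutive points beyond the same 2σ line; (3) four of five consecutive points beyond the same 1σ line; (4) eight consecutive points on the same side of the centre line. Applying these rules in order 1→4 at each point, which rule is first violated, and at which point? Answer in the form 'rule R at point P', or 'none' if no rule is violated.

rule 2 at point 2

Zone of each point (C = within 1σ̂, B = 1σ̂–2σ̂, A = 2σ̂–3σ̂, * = beyond 3σ̂; sign = side of CL): 1:+A, 2:+A, 3:-B, 4:-C, 5:-C, 6:+C, 7:+B, 8:-C, 9:-C, 10:+C, 11:+B
Rule 2 (two of three consecutive points beyond the same 2σ limit) is satisfied at point 2.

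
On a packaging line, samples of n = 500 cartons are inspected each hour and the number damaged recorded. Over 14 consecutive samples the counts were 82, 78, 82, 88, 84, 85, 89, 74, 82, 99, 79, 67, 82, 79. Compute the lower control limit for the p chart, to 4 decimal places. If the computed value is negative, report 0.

p̄ = Σdᵢ / (k·n) = 1150 / (14 × 500) = 0.16429
LCL = p̄ − 3·√(p̄(1−p̄)/n) = 0.16429 − 3 × 0.01657 = 0.11457

0.1146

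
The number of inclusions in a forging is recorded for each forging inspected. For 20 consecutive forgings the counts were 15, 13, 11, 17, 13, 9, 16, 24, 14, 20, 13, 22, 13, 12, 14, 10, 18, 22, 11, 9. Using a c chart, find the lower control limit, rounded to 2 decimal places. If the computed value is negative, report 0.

3.26

c̄ = (15 + 13 + 11 + 17 + 13 + 9 + 16 + 24 + 14 + 20 + 13 + 22 + 13 + 12 + 14 + 10 + 18 + 22 + 11 + 9) / 20 = 296 / 20 = 14.8000
LCL = c̄ − 3√c̄ = 14.8000 − 3 × 3.8471 = 3.2588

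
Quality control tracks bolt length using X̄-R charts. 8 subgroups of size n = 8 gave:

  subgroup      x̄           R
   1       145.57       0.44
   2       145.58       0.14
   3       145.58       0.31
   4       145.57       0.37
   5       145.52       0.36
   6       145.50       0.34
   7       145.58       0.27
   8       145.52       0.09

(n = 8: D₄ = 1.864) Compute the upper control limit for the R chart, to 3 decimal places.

R̄ = (0.44 + 0.14 + 0.31 + 0.37 + 0.36 + 0.34 + 0.27 + 0.09) / 8 = 2.3200 / 8 = 0.2900
UCL_R = D₄·R̄ = 1.864 × 0.2900 = 0.5406

0.541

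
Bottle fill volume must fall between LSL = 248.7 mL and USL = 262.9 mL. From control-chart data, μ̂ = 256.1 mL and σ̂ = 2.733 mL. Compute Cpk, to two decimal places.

0.83

Cpu = (USL − μ̂) / (3σ̂) = (262.9 − 256.1) / (3 × 2.733) = 0.8294; Cpl = (μ̂ − LSL) / (3σ̂) = (256.1 − 248.7) / (3 × 2.733) = 0.9025; Cpk = min(Cpu, Cpl) = 0.8294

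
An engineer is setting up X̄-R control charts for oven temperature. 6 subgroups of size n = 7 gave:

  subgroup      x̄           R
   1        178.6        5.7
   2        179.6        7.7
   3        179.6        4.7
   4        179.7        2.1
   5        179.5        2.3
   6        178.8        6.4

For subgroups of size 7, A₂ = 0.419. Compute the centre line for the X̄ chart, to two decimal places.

179.30

X̄̄ = (178.6 + 179.6 + 179.6 + 179.7 + 179.5 + 178.8) / 6 = 1075.8000 / 6 = 179.3000
CL = X̄̄ = 179.3000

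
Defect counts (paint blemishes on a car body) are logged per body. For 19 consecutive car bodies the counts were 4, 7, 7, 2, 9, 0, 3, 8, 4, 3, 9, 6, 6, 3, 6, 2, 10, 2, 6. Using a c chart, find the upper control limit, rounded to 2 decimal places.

11.88

c̄ = (4 + 7 + 7 + 2 + 9 + 0 + 3 + 8 + 4 + 3 + 9 + 6 + 6 + 3 + 6 + 2 + 10 + 2 + 6) / 19 = 97 / 19 = 5.1053
UCL = c̄ + 3√c̄ = 5.1053 + 3 × √5.1053 = 5.1053 + 3 × 2.2595 = 11.8837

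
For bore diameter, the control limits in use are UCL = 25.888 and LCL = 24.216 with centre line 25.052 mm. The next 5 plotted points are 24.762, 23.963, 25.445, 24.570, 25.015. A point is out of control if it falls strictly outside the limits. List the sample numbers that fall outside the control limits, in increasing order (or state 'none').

Compare each point to [24.216, 25.888]: sample 2 = 23.963 < LCL.

2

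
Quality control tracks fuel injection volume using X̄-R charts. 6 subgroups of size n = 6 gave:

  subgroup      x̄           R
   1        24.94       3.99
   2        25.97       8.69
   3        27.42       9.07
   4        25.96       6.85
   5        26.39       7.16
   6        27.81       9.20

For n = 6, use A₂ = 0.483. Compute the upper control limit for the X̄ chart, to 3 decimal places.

X̄̄ = (24.94 + 25.97 + 27.42 + 25.96 + 26.39 + 27.81) / 6 = 158.4900 / 6 = 26.4150
R̄ = (3.99 + 8.69 + 9.07 + 6.85 + 7.16 + 9.20) / 6 = 44.9600 / 6 = 7.4933
UCL = X̄̄ + A₂·R̄ = 26.4150 + 0.483 × 7.4933 = 30.0343

30.034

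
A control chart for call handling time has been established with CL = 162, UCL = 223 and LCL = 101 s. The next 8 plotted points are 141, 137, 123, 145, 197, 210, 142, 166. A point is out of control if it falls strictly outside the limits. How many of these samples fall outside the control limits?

0

All 8 points lie within [101, 223].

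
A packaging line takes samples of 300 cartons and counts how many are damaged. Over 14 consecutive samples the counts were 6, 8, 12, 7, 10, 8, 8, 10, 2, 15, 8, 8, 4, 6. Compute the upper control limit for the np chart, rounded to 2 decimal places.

p̄ = Σdᵢ / (k·n) = 112 / (14 × 300) = 0.02667
UCL = np̄ + 3·√(np̄(1−p̄)) = 8.0000 + 3 × √(8.0000×0.97333) = 8.0000 + 3 × 2.7905 = 16.3714

16.37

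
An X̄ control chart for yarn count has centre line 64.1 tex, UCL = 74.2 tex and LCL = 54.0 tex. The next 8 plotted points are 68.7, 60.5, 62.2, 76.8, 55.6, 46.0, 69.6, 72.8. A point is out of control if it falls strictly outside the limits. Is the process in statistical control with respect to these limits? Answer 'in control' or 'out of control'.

out of control

Compare each point to [54.0, 74.2]: sample 4 = 76.8 > UCL; sample 6 = 46.0 < LCL.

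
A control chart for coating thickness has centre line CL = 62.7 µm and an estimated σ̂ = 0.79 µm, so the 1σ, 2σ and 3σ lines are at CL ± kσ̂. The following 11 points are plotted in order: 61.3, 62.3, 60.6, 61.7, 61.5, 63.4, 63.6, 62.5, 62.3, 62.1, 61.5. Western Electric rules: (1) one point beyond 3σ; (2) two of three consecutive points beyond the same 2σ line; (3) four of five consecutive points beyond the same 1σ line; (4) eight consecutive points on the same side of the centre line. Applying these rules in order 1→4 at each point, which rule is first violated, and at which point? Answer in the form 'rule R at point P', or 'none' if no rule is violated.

Zone of each point (C = within 1σ̂, B = 1σ̂–2σ̂, A = 2σ̂–3σ̂, * = beyond 3σ̂; sign = side of CL): 1:-B, 2:-C, 3:-A, 4:-B, 5:-B, 6:+C, 7:+B, 8:-C, 9:-C, 10:-C, 11:-B
Rule 3 (four of five consecutive points beyond the same 1σ limit) is satisfied at point 5.

rule 3 at point 5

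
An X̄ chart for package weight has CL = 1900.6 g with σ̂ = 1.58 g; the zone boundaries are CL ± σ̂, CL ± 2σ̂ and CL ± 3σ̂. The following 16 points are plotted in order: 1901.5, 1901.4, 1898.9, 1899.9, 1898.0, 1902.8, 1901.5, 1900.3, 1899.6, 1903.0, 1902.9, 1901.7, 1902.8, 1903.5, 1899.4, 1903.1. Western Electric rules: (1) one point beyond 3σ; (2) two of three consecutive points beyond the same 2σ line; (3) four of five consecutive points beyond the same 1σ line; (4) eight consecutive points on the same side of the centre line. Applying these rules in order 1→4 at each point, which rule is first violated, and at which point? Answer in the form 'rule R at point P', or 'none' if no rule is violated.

Zone of each point (C = within 1σ̂, B = 1σ̂–2σ̂, A = 2σ̂–3σ̂, * = beyond 3σ̂; sign = side of CL): 1:+C, 2:+C, 3:-B, 4:-C, 5:-B, 6:+B, 7:+C, 8:-C, 9:-C, 10:+B, 11:+B, 12:+C, 13:+B, 14:+B, 15:-C, 16:+B
Rule 3 (four of five consecutive points beyond the same 1σ limit) is satisfied at point 14.

rule 3 at point 14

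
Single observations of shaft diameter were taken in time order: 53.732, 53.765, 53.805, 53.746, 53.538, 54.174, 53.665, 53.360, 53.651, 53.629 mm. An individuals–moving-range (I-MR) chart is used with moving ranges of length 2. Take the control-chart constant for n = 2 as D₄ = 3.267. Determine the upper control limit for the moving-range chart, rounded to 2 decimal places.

0.76

Moving ranges: 0.033, 0.040, 0.059, 0.208, 0.636, 0.509, 0.305, 0.291, 0.022; M̄R̄ = 2.1030 / 9 = 0.2337
UCL_MR = D₄·M̄R̄ = 3.267 × 0.2337 = 0.7634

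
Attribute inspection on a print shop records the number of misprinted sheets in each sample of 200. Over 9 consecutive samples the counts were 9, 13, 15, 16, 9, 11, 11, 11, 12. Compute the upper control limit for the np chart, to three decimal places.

p̄ = Σdᵢ / (k·n) = 107 / (9 × 200) = 0.05944
UCL = np̄ + 3·√(np̄(1−p̄)) = 11.8889 + 3 × √(11.8889×0.94056) = 11.8889 + 3 × 3.3440 = 21.9208

21.921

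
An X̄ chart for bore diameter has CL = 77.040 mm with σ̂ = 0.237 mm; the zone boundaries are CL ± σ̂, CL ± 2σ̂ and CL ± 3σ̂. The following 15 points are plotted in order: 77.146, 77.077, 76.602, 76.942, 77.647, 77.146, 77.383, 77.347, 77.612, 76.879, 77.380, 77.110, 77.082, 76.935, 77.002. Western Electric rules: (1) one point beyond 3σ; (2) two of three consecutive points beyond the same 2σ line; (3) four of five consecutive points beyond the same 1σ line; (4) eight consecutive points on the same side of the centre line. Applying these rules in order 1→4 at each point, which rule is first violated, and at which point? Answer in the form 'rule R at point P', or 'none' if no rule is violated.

rule 3 at point 9

Zone of each point (C = within 1σ̂, B = 1σ̂–2σ̂, A = 2σ̂–3σ̂, * = beyond 3σ̂; sign = side of CL): 1:+C, 2:+C, 3:-B, 4:-C, 5:+A, 6:+C, 7:+B, 8:+B, 9:+A, 10:-C, 11:+B, 12:+C, 13:+C, 14:-C, 15:-C
Rule 3 (four of five consecutive points beyond the same 1σ limit) is satisfied at point 9.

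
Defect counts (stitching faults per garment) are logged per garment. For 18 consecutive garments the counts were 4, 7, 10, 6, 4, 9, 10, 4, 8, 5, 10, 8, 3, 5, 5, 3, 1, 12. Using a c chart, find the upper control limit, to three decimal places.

c̄ = (4 + 7 + 10 + 6 + 4 + 9 + 10 + 4 + 8 + 5 + 10 + 8 + 3 + 5 + 5 + 3 + 1 + 12) / 18 = 114 / 18 = 6.3333
UCL = c̄ + 3√c̄ = 6.3333 + 3 × √6.3333 = 6.3333 + 3 × 2.5166 = 13.8832

13.883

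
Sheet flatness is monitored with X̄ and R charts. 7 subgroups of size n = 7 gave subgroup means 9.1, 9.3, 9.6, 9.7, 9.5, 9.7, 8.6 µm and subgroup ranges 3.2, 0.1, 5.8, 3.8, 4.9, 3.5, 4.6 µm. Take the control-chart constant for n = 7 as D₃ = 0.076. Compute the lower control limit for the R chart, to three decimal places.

0.281

R̄ = (3.2 + 0.1 + 5.8 + 3.8 + 4.9 + 3.5 + 4.6) / 7 = 25.9000 / 7 = 3.7000
LCL_R = D₃·R̄ = 0.076 × 3.7000 = 0.2812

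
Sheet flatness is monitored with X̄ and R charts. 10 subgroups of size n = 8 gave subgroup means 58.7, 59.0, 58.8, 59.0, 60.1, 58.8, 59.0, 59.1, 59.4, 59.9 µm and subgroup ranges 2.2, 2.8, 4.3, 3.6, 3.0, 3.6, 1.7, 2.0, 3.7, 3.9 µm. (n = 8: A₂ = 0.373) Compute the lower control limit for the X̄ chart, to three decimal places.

X̄̄ = (58.7 + 59.0 + 58.8 + 59.0 + 60.1 + 58.8 + 59.0 + 59.1 + 59.4 + 59.9) / 10 = 591.8000 / 10 = 59.1800
R̄ = (2.2 + 2.8 + 4.3 + 3.6 + 3.0 + 3.6 + 1.7 + 2.0 + 3.7 + 3.9) / 10 = 30.8000 / 10 = 3.0800
LCL = X̄̄ − A₂·R̄ = 59.1800 − 0.373 × 3.0800 = 58.0312

58.031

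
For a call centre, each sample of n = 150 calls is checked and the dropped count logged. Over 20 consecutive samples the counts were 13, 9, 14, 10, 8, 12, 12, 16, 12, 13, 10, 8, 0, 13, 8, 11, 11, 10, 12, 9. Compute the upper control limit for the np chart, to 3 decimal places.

p̄ = Σdᵢ / (k·n) = 211 / (20 × 150) = 0.07033
UCL = np̄ + 3·√(np̄(1−p̄)) = 10.5500 + 3 × √(10.5500×0.92967) = 10.5500 + 3 × 3.1318 = 19.9453

19.945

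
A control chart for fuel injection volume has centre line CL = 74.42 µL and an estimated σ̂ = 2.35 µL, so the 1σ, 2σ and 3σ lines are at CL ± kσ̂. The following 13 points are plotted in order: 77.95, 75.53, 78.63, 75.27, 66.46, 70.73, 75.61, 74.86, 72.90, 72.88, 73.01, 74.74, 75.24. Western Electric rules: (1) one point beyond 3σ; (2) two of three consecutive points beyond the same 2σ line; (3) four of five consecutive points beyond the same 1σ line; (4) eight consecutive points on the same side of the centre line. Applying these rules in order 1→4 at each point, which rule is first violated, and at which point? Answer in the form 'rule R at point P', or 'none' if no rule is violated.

Zone of each point (C = within 1σ̂, B = 1σ̂–2σ̂, A = 2σ̂–3σ̂, * = beyond 3σ̂; sign = side of CL): 1:+B, 2:+C, 3:+B, 4:+C, 5:-*, 6:-B, 7:+C, 8:+C, 9:-C, 10:-C, 11:-C, 12:+C, 13:+C
Rule 1 (one point beyond the 3σ limits) is satisfied at point 5.

rule 1 at point 5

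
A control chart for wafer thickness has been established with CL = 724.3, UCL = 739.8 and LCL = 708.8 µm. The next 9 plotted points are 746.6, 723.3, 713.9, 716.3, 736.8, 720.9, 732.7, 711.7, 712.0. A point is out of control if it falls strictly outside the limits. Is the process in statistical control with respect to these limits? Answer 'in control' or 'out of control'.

Compare each point to [708.8, 739.8]: sample 1 = 746.6 > UCL.

out of control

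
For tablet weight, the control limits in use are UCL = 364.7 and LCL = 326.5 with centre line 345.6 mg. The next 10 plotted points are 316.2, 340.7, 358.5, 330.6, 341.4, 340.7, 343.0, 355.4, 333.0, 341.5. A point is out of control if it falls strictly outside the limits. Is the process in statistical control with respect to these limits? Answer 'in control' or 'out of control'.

out of control

Compare each point to [326.5, 364.7]: sample 1 = 316.2 < LCL.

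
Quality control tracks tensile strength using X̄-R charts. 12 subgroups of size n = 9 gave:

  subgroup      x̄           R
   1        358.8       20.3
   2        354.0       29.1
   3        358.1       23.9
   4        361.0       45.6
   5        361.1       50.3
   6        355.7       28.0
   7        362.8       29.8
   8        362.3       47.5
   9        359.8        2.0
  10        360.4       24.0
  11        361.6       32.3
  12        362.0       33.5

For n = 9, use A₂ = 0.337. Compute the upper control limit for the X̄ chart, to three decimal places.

370.087

X̄̄ = (358.8 + 354.0 + 358.1 + 361.0 + 361.1 + 355.7 + 362.8 + 362.3 + 359.8 + 360.4 + 361.6 + 362.0) / 12 = 4317.6000 / 12 = 359.8000
R̄ = (20.3 + 29.1 + 23.9 + 45.6 + 50.3 + 28.0 + 29.8 + 47.5 + 2.0 + 24.0 + 32.3 + 33.5) / 12 = 366.3000 / 12 = 30.5250
UCL = X̄̄ + A₂·R̄ = 359.8000 + 0.337 × 30.5250 = 370.0869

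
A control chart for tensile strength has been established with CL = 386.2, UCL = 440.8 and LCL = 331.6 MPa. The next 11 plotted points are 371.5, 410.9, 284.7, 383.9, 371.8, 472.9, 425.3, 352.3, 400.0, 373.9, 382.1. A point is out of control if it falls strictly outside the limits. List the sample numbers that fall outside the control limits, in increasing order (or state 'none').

Compare each point to [331.6, 440.8]: sample 3 = 284.7 < LCL; sample 6 = 472.9 > UCL.

3, 6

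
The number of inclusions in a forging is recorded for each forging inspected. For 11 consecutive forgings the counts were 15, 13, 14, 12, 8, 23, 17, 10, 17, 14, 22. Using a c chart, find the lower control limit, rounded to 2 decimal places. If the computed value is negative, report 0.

3.38

c̄ = (15 + 13 + 14 + 12 + 8 + 23 + 17 + 10 + 17 + 14 + 22) / 11 = 165 / 11 = 15.0000
LCL = c̄ − 3√c̄ = 15.0000 − 3 × 3.8730 = 3.3810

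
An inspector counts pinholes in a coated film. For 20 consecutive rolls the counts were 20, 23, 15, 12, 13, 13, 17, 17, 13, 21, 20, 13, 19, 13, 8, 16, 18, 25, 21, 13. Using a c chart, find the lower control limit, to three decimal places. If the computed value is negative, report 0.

4.314

c̄ = (20 + 23 + 15 + 12 + 13 + 13 + 17 + 17 + 13 + 21 + 20 + 13 + 19 + 13 + 8 + 16 + 18 + 25 + 21 + 13) / 20 = 330 / 20 = 16.5000
LCL = c̄ − 3√c̄ = 16.5000 − 3 × 4.0620 = 4.3139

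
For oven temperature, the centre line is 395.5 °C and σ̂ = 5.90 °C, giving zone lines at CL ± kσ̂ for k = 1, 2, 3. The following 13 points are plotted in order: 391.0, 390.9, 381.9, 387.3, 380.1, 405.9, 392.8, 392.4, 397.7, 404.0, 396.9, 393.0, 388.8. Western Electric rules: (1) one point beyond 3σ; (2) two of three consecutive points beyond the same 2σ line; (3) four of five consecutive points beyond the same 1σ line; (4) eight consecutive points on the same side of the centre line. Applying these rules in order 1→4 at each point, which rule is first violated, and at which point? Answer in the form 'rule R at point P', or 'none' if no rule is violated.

rule 2 at point 5

Zone of each point (C = within 1σ̂, B = 1σ̂–2σ̂, A = 2σ̂–3σ̂, * = beyond 3σ̂; sign = side of CL): 1:-C, 2:-C, 3:-A, 4:-B, 5:-A, 6:+B, 7:-C, 8:-C, 9:+C, 10:+B, 11:+C, 12:-C, 13:-B
Rule 2 (two of three consecutive points beyond the same 2σ limit) is satisfied at point 5.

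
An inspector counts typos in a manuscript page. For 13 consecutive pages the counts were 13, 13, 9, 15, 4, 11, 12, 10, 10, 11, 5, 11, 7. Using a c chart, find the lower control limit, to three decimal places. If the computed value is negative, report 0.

0.554

c̄ = (13 + 13 + 9 + 15 + 4 + 11 + 12 + 10 + 10 + 11 + 5 + 11 + 7) / 13 = 131 / 13 = 10.0769
LCL = c̄ − 3√c̄ = 10.0769 − 3 × 3.1744 = 0.5537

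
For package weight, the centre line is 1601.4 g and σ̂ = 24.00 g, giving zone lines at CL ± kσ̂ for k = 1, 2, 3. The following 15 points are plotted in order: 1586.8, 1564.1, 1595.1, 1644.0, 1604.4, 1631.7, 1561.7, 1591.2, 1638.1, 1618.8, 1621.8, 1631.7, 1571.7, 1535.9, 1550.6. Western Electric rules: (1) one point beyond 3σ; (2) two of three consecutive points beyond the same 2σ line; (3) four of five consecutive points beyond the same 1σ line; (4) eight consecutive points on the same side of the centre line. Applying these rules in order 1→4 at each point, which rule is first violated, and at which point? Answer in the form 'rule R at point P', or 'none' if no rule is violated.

Zone of each point (C = within 1σ̂, B = 1σ̂–2σ̂, A = 2σ̂–3σ̂, * = beyond 3σ̂; sign = side of CL): 1:-C, 2:-B, 3:-C, 4:+B, 5:+C, 6:+B, 7:-B, 8:-C, 9:+B, 10:+C, 11:+C, 12:+B, 13:-B, 14:-A, 15:-A
Rule 2 (two of three consecutive points beyond the same 2σ limit) is satisfied at point 15.

rule 2 at point 15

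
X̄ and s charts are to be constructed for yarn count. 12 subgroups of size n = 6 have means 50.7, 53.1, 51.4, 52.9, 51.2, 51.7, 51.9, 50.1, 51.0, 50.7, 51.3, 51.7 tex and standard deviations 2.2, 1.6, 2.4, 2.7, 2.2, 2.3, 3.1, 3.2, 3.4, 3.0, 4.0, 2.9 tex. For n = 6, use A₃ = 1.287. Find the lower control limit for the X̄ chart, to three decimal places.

47.936

X̄̄ = (50.7 + 53.1 + 51.4 + 52.9 + 51.2 + 51.7 + 51.9 + 50.1 + 51.0 + 50.7 + 51.3 + 51.7) / 12 = 51.4750
s̄ = (2.2 + 1.6 + 2.4 + 2.7 + 2.2 + 2.3 + 3.1 + 3.2 + 3.4 + 3.0 + 4.0 + 2.9) / 12 = 2.7500
LCL = X̄̄ − A₃·s̄ = 51.4750 − 1.287 × 2.7500 = 47.9357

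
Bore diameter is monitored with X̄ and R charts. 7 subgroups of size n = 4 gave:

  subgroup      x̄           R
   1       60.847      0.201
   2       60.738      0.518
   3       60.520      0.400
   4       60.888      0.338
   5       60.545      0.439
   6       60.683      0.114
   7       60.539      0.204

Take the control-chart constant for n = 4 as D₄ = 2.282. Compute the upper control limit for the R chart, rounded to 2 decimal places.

R̄ = (0.201 + 0.518 + 0.400 + 0.338 + 0.439 + 0.114 + 0.204) / 7 = 2.2140 / 7 = 0.3163
UCL_R = D₄·R̄ = 2.282 × 0.3163 = 0.7218

0.72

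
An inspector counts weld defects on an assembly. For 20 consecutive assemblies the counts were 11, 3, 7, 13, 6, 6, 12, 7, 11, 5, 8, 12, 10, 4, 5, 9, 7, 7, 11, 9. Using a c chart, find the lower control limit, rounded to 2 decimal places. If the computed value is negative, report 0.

c̄ = (11 + 3 + 7 + 13 + 6 + 6 + 12 + 7 + 11 + 5 + 8 + 12 + 10 + 4 + 5 + 9 + 7 + 7 + 11 + 9) / 20 = 163 / 20 = 8.1500
LCL = c̄ − 3√c̄ = 8.1500 − 3 × 2.8548 = -0.4145 → 0 (cannot be negative)

0.00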